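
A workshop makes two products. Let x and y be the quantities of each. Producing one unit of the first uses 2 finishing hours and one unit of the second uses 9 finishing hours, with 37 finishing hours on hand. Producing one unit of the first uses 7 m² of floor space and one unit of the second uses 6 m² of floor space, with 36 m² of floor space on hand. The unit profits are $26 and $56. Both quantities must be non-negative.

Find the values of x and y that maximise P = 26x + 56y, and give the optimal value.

Corner points and P = 26x + 56y:
  (0, 0) → P = 0
  (0, 37/9) → P = 2072/9
  (36/7, 0) → P = 936/7
  (2, 11/3) → P = 772/3

x = 2, y = 11/3, maximum P = 772/3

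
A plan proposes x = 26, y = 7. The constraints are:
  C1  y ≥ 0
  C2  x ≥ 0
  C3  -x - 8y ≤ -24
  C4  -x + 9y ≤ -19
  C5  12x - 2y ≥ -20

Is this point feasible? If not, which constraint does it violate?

not feasible — violates C4

Constraint C4: -x + 9y = 37, which is not ≤ -19. All other constraints are satisfied.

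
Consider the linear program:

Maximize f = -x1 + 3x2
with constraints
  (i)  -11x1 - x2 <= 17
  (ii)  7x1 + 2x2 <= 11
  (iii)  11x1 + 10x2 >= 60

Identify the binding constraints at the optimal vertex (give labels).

(i) and (ii)

Extreme points and f = -x1 + 3x2:
  (-3, 16) → f = 51
  (-230/99, 77/9) → f = 2771/99
  (-5/24, 299/48) → f = 907/48

The maximum is at (-3, 16). Substituting into each constraint, equality holds for (i) and (ii); the remaining constraints have slack.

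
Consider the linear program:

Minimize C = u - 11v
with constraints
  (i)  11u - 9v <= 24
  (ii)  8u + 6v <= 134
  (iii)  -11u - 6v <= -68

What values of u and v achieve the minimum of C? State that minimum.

u = -22, v = 155/3, minimum C = -1771/3

Corner points and C = u - 11v:
  (225/23, 641/69) → C = -6376/69
  (252/55, 44/15) → C = -4568/165
  (-22, 155/3) → C = -1771/3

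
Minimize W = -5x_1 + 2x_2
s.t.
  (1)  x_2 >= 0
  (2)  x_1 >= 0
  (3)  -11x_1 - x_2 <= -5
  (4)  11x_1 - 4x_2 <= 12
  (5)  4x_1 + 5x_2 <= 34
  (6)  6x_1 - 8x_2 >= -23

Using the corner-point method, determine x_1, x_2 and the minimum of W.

The optimum lies where x_2 = 0 and 11x_1 - 4x_2 = 12.
Solving simultaneously gives x_1 = 12/11, x_2 = 0.

x_1 = 12/11, x_2 = 0, minimum W = -60/11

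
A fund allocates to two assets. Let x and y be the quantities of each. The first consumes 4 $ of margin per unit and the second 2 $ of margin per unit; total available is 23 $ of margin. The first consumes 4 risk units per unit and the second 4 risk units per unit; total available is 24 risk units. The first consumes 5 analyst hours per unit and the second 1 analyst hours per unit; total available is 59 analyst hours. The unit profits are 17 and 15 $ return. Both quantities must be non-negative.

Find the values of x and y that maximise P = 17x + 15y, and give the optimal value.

x = 11/2, y = 1/2, maximum P = 101

Extreme points and P = 17x + 15y:
  (0, 0) → P = 0
  (0, 6) → P = 90
  (23/4, 0) → P = 391/4
  (11/2, 1/2) → P = 101

The binding constraints are 4x + 2y = 23 and 4x + 4y = 24.
Solving simultaneously gives x = 11/2, y = 1/2.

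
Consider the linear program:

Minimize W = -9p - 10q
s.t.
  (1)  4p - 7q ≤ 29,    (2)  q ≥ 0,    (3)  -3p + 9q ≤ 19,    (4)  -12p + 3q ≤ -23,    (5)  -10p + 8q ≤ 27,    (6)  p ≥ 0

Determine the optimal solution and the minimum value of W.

Extreme points and W = -9p - 10q:
  (29/4, 0) → W = -261/4
  (394/15, 163/15) → W = -5176/15
  (23/12, 0) → W = -69/4
  (8/3, 3) → W = -54

p = 394/15, q = 163/15, minimum W = -5176/15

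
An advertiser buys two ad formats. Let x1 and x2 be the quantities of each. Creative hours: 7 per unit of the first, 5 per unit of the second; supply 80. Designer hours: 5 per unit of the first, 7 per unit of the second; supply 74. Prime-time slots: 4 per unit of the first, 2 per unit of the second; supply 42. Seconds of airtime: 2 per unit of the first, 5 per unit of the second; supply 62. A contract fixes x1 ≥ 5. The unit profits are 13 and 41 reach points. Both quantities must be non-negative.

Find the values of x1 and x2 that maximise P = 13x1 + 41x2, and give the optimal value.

x1 = 5, x2 = 7, maximum P = 352

The binding constraints are 5x1 + 7x2 = 74 and x1 = 5.
Solving simultaneously gives x1 = 5, x2 = 7.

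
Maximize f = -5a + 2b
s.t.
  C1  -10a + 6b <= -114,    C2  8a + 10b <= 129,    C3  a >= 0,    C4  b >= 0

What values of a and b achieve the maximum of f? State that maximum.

a = 57/5, b = 0, maximum f = -57

Feasible corners and f = -5a + 2b:
  (957/74, 189/74) → f = -4407/74
  (57/5, 0) → f = -57
  (129/8, 0) → f = -645/8

At the optimal vertex, -10a + 6b = -114 and b = 0.
Solving simultaneously gives a = 57/5, b = 0.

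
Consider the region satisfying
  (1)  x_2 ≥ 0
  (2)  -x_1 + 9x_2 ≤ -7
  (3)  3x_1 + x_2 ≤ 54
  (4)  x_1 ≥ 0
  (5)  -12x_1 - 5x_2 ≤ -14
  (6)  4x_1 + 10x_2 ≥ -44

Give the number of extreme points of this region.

3

The feasible vertices (each the meet of two boundaries and inside every other half-plane) are:
  (7, 0)
  (18, 0)
  (493/28, 33/28)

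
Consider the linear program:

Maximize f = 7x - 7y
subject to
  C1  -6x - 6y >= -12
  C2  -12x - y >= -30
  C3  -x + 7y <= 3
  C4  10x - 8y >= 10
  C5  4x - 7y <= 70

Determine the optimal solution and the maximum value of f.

Feasible corners and f = 7x - 7y:
  (28/11, -6/11) → f = 238/11
  (13/9, 5/9) → f = 56/9
  (35/11, -90/11) → f = 875/11
  (-245/19, -330/19) → f = 595/19

The binding constraints are -12x - y = -30 and 4x - 7y = 70.
Solving simultaneously gives x = 35/11, y = -90/11.

x = 35/11, y = -90/11, maximum f = 875/11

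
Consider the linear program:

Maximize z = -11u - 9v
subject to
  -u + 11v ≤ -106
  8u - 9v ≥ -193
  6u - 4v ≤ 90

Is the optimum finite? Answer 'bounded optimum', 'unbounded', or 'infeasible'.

From the feasible point (-3077/79, -1041/79), moving in the direction (-9, -8) keeps every constraint satisfied while z increases without bound.

unbounded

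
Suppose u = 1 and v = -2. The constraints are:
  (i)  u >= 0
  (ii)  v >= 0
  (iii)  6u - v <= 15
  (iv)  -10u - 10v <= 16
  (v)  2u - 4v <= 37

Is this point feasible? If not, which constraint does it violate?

not feasible — violates (ii)

Constraint (ii): v = -2, which is not ≥ 0. All other constraints are satisfied.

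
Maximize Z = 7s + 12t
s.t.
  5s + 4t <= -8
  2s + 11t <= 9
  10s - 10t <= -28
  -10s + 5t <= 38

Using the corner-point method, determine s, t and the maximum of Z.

s = -124/47, t = 61/47, maximum Z = -136/47

Extreme points and Z = 7s + 12t:
  (-124/47, 61/47) → Z = -136/47
  (-32/15, 2/3) → Z = -104/15
  (-373/120, 83/60) → Z = -619/120
  (-24/5, -2) → Z = -288/5

The binding constraints are 5s + 4t = -8 and 2s + 11t = 9.
Solving simultaneously gives s = -124/47, t = 61/47.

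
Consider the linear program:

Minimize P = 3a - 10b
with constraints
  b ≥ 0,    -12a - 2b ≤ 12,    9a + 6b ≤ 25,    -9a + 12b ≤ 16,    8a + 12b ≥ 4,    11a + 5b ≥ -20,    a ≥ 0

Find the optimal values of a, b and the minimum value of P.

Feasible corners and P = 3a - 10b:
  (25/9, 0) → P = 25/3
  (1/2, 0) → P = 3/2
  (34/27, 41/18) → P = -19
  (0, 4/3) → P = -40/3
  (0, 1/3) → P = -10/3

a = 34/27, b = 41/18, minimum P = -19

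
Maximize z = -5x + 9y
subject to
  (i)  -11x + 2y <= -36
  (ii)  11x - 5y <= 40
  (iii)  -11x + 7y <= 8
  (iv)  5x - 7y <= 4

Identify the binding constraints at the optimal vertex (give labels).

Extreme points and z = -5x + 9y:
  (268/55, 44/5) → z = 3016/55
  (244/67, 136/67) → z = 4/67
  (160/11, 24) → z = 1576/11
  (5, 3) → z = 2

The maximum is at (160/11, 24). Substituting into each constraint, equality holds for (ii) and (iii); the remaining constraints have slack.

(ii) and (iii)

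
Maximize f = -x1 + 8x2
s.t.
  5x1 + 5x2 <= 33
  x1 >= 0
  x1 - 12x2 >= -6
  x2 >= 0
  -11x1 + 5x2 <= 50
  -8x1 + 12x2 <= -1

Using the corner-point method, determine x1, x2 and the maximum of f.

x1 = 1, x2 = 7/12, maximum f = 11/3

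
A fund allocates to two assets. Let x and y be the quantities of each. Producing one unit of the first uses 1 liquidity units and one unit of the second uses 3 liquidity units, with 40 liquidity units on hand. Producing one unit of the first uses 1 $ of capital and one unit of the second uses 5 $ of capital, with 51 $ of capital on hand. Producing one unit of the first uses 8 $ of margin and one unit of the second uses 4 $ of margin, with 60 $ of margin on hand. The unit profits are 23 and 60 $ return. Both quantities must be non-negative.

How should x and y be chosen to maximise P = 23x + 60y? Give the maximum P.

Vertices and P = 23x + 60y:
  (0, 0) → P = 0
  (0, 51/5) → P = 612
  (15/2, 0) → P = 345/2
  (8/3, 29/3) → P = 1924/3

The binding constraints are x + 5y = 51 and 8x + 4y = 60.
Solving simultaneously gives x = 8/3, y = 29/3.

x = 8/3, y = 29/3, maximum P = 1924/3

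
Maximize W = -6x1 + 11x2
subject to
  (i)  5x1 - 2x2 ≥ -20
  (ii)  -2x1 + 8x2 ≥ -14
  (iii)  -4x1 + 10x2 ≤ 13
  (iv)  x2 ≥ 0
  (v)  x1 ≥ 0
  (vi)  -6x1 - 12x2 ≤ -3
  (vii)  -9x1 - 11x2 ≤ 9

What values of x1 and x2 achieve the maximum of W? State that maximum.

x1 = 0, x2 = 13/10, maximum W = 143/10

Corner points and W = -6x1 + 11x2:
  (7, 0) → W = -42
  (0, 13/10) → W = 143/10
  (1/2, 0) → W = -3
  (0, 1/4) → W = 11/4
The feasible region is unbounded (it extends along (5, 2), (4, 1)), but W strictly decreases along every unbounded feasible direction, so there is no improving ray and the maximum is attained at a vertex.

At the optimal vertex, -4x1 + 10x2 = 13 and x1 = 0.
Solving simultaneously gives x1 = 0, x2 = 13/10.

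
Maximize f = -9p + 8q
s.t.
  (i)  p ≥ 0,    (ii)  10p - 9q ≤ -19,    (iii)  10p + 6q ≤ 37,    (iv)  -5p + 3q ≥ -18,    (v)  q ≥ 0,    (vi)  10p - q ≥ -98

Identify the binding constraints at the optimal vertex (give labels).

Extreme points and f = -9p + 8q:
  (0, 19/9) → f = 152/9
  (0, 37/6) → f = 148/3
  (73/50, 56/15) → f = 2509/150

The maximum is at (0, 37/6). Substituting into each constraint, equality holds for (i) and (iii); the remaining constraints have slack.

(i) and (iii)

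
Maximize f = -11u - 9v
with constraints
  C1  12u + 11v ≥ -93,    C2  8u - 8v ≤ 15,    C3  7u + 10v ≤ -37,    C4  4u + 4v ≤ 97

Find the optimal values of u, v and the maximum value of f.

Feasible corners and f = -11u - 9v:
  (-579/184, -231/46) → f = 14685/184
  (-523/43, 207/43) → f = 3890/43
  (-73/68, -401/136) → f = 5215/136

u = -523/43, v = 207/43, maximum f = 3890/43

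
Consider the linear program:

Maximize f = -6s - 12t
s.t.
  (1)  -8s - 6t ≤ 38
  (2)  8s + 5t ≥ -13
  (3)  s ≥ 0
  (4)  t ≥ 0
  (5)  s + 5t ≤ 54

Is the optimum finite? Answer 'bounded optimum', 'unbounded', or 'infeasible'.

bounded optimum

Extreme points and f = -6s - 12t:
  (0, 0) → f = 0
  (0, 54/5) → f = -648/5
  (54, 0) → f = -324
The feasible region has finitely many vertices and no improving ray; the maximum is 0 at (0, 0).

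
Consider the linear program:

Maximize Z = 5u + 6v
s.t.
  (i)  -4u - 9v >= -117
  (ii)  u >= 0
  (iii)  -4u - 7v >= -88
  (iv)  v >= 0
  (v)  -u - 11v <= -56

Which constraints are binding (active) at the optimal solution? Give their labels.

Vertices and Z = 5u + 6v:
  (0, 88/7) → Z = 528/7
  (0, 56/11) → Z = 336/11
  (576/37, 136/37) → Z = 3696/37

The maximum is at (576/37, 136/37). Substituting into each constraint, equality holds for (iii) and (v); the remaining constraints have slack.

(iii) and (v)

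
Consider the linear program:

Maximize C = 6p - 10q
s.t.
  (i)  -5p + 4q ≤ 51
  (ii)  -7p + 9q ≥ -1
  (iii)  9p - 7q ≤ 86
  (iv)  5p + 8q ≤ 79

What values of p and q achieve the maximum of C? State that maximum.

Extreme points and C = 6p - 10q:
  (-463/17, -362/17) → C = 842/17
  (-23/15, 65/6) → C = -1763/15
  (719/101, 548/101) → C = -1166/101

The optimum lies where -5p + 4q = 51 and -7p + 9q = -1.
Solving simultaneously gives p = -463/17, q = -362/17.

p = -463/17, q = -362/17, maximum C = 842/17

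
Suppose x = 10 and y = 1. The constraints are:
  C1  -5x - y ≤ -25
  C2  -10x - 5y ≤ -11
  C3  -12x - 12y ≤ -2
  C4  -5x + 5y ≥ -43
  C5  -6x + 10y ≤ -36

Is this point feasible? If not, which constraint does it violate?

Constraint C4: -5x + 5y = -45, which is not ≥ -43. All other constraints are satisfied.

not feasible — violates C4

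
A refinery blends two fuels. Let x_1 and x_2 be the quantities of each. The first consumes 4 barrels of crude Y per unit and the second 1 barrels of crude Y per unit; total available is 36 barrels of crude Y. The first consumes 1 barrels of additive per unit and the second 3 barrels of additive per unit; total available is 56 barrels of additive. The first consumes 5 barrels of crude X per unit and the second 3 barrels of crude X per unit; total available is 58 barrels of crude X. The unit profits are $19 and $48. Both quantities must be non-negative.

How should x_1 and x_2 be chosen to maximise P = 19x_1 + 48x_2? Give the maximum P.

Corner points and P = 19x_1 + 48x_2:
  (0, 0) → P = 0
  (0, 56/3) → P = 896
  (9, 0) → P = 171
  (50/7, 52/7) → P = 3446/7
  (1/2, 37/2) → P = 1795/2

x_1 = 1/2, x_2 = 37/2, maximum P = 1795/2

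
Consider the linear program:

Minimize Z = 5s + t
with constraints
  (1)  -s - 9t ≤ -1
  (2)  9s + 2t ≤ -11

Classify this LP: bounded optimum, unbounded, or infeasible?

unbounded

From the feasible point (-101/79, 20/79), moving in the direction (-2, 9) keeps every constraint satisfied while Z decreases without bound.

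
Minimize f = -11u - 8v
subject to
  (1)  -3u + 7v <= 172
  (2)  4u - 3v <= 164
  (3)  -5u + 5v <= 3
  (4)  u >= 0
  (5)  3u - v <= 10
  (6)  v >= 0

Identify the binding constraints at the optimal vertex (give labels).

(3) and (5)

Extreme points and f = -11u - 8v:
  (0, 3/5) → f = -24/5
  (53/10, 59/10) → f = -211/2
  (0, 0) → f = 0
  (10/3, 0) → f = -110/3

The minimum is at (53/10, 59/10). Substituting into each constraint, equality holds for (3) and (5); the remaining constraints have slack.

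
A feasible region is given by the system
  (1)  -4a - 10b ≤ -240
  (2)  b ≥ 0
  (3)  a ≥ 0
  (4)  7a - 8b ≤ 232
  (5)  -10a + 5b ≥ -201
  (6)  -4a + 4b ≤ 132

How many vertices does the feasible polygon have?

4

Of the 15 pairwise boundary intersections, those satisfying every inequality are:
  (0, 24)
  (107/4, 133/10)
  (0, 33)
  (366/5, 531/5)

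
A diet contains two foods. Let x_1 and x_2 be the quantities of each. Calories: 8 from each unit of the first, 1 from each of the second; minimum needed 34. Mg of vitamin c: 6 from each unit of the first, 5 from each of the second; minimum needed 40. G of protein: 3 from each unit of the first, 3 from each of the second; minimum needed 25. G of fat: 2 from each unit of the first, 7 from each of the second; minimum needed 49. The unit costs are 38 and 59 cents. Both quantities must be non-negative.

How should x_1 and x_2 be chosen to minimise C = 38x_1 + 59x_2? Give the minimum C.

x_1 = 7/2, x_2 = 6, minimum C = 487

Corner points and C = 38x_1 + 59x_2:
  (0, 34) → C = 2006
  (49/2, 0) → C = 931
  (7/2, 6) → C = 487
The feasible region is unbounded (it extends along (0, 1), (1, 0)), but C strictly increases along every unbounded feasible direction, so there is no improving ray and the minimum is attained at a vertex.

At the optimal vertex, 8x_1 + x_2 = 34 and 2x_1 + 7x_2 = 49.
Solving simultaneously gives x_1 = 7/2, x_2 = 6.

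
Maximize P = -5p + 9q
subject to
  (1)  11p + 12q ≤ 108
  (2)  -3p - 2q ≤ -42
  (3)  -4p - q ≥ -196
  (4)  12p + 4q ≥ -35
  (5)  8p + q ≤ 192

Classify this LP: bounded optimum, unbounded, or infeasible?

Corner points and P = -5p + 9q:
  (144/7, -69/7) → P = -1341/7
  (2196/85, -1248/85) → P = -22212/85
  (342/13, -240/13) → P = -3870/13
The feasible region has finitely many vertices and no improving ray; the maximum is -1341/7 at (144/7, -69/7).

bounded optimum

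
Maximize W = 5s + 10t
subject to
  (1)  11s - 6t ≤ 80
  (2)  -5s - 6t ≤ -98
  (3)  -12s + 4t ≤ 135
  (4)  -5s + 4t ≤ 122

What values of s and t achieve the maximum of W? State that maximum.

s = 526/7, t = 871/7, maximum W = 1620

Corner points and W = 5s + 10t:
  (89/8, 113/16) → W = 505/4
  (526/7, 871/7) → W = 1620
  (-209/46, 1851/92) → W = 4105/23
  (-13/7, 789/28) → W = 545/2

The optimum lies where 11s - 6t = 80 and -5s + 4t = 122.
Solving simultaneously gives s = 526/7, t = 871/7.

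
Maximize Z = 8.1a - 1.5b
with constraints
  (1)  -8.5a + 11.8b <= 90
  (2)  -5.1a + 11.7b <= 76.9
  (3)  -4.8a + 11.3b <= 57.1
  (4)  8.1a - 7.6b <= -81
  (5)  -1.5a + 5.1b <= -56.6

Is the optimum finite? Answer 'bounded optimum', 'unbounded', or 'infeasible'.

Feasible corners and Z = 8.1a - 1.5b:
  (-112688/2565, -12322/513) → Z = -1367263/4275
  (-84326/2991, -19332/997) → Z = -993411/4985
The feasible region has finitely many vertices and no improving ray; the maximum is -993411/4985 at (-84326/2991, -19332/997).

bounded optimum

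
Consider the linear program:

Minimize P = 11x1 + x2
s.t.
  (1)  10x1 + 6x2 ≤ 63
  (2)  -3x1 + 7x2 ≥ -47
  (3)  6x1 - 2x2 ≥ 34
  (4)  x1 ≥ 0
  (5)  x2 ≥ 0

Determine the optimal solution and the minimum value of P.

Corner points and P = 11x1 + x2:
  (165/28, 19/28) → P = 131/2
  (63/10, 0) → P = 693/10
  (17/3, 0) → P = 187/3

The optimum lies where 6x1 - 2x2 = 34 and x2 = 0.
Solving simultaneously gives x1 = 17/3, x2 = 0.

x1 = 17/3, x2 = 0, minimum P = 187/3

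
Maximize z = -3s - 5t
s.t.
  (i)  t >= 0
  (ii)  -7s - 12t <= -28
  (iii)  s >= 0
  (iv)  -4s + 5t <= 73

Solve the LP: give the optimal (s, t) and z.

s = 0, t = 7/3, maximum z = -35/3

Extreme points and z = -3s - 5t:
  (4, 0) → z = -12
  (0, 7/3) → z = -35/3
  (0, 73/5) → z = -73
The feasible region is unbounded (it extends along (5, 4), (1, 0)), but z strictly decreases along every unbounded feasible direction, so there is no improving ray and the maximum is attained at a vertex.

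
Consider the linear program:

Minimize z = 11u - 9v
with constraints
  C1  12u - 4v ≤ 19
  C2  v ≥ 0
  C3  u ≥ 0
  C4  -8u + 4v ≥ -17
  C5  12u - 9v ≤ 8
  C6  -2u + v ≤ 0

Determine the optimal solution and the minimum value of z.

u = 19/4, v = 19/2, minimum z = -133/4

The optimum lies where 12u - 4v = 19 and -2u + v = 0.
Solving simultaneously gives u = 19/4, v = 19/2.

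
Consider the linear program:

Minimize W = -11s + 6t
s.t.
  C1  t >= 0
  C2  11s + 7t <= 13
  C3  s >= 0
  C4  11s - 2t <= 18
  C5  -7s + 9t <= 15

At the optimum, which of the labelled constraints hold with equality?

C1 and C2

Vertices and W = -11s + 6t:
  (13/11, 0) → W = -13
  (0, 0) → W = 0
  (3/37, 64/37) → W = 351/37
  (0, 5/3) → W = 10

The minimum is at (13/11, 0). Substituting into each constraint, equality holds for C1 and C2; the remaining constraints have slack.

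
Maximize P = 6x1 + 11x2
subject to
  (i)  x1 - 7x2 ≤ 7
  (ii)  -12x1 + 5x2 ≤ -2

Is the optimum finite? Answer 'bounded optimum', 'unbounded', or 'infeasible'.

unbounded

From the feasible point (-21/79, -82/79), moving in the direction (7, 1) keeps every constraint satisfied while P increases without bound.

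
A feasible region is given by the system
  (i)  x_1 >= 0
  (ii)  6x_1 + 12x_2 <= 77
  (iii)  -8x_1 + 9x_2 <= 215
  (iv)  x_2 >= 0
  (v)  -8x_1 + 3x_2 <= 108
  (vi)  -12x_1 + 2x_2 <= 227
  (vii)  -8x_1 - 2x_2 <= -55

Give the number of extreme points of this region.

The feasible vertices (each the meet of two boundaries and inside every other half-plane) are:
  (77/6, 0)
  (253/42, 143/42)
  (55/8, 0)

3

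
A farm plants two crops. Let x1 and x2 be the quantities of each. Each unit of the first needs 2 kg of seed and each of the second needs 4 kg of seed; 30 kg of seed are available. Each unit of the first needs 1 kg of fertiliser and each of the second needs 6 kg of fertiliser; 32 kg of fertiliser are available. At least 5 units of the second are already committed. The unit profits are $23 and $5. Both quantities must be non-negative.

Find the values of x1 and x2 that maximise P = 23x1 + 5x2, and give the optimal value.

Feasible corners and P = 23x1 + 5x2:
  (0, 16/3) → P = 80/3
  (0, 5) → P = 25
  (2, 5) → P = 71

The optimum lies where x1 + 6x2 = 32 and x2 = 5.
Solving simultaneously gives x1 = 2, x2 = 5.

x1 = 2, x2 = 5, maximum P = 71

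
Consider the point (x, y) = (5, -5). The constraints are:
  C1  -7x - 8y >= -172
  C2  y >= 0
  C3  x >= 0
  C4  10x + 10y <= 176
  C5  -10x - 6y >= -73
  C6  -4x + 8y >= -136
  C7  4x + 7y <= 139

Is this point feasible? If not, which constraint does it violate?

Constraint C2: y = -5, which is not ≥ 0. All other constraints are satisfied.

not feasible — violates C2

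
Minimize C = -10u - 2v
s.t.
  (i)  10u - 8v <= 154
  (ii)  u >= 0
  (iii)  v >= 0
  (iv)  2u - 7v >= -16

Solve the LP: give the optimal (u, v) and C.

u = 67/3, v = 26/3, minimum C = -722/3

Vertices and C = -10u - 2v:
  (77/5, 0) → C = -154
  (67/3, 26/3) → C = -722/3
  (0, 0) → C = 0
  (0, 16/7) → C = -32/7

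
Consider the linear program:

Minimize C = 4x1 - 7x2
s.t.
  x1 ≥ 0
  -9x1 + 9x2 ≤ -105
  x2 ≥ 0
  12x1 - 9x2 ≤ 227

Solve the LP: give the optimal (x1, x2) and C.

Corner points and C = 4x1 - 7x2:
  (35/3, 0) → C = 140/3
  (122/3, 29) → C = -121/3
  (227/12, 0) → C = 227/3

The optimum lies where -9x1 + 9x2 = -105 and 12x1 - 9x2 = 227.
Solving simultaneously gives x1 = 122/3, x2 = 29.

x1 = 122/3, x2 = 29, minimum C = -121/3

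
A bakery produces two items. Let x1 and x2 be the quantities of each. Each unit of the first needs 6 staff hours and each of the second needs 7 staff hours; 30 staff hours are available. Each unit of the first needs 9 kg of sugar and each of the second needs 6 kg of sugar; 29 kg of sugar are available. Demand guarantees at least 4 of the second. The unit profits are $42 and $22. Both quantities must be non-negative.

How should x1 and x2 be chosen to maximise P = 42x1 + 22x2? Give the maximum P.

The optimum lies where 6x1 + 7x2 = 30 and x2 = 4.
Solving simultaneously gives x1 = 1/3, x2 = 4.

x1 = 1/3, x2 = 4, maximum P = 102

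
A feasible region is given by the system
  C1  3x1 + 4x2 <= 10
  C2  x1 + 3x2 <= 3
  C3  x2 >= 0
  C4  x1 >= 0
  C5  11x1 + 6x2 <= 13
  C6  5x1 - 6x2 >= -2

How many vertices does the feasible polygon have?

5

Intersecting each pair of boundary lines and keeping only the points that satisfy every inequality leaves:
  (7/9, 20/27)
  (4/7, 17/21)
  (0, 0)
  (13/11, 0)
  (0, 1/3)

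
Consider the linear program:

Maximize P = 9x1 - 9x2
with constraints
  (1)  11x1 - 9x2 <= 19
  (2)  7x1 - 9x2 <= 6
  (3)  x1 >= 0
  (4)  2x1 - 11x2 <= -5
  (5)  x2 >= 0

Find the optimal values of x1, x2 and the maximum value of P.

Extreme points and P = 9x1 - 9x2:
  (13/4, 67/36) → P = 25/2
  (111/59, 47/59) → P = 576/59
  (0, 5/11) → P = -45/11
The feasible region is unbounded (it extends along (0, 1), (9, 11)), but P strictly decreases along every unbounded feasible direction, so there is no improving ray and the maximum is attained at a vertex.

The optimum lies where 11x1 - 9x2 = 19 and 7x1 - 9x2 = 6.
Solving simultaneously gives x1 = 13/4, x2 = 67/36.

x1 = 13/4, x2 = 67/36, maximum P = 25/2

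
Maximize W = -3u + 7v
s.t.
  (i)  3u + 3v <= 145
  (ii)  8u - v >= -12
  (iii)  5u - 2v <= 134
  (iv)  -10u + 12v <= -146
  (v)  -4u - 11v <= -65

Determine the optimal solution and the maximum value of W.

Feasible corners and W = -3u + 7v:
  (329/10, 61/4) → W = 161/20
  (1604/63, -211/63) → W = -6289/63
  (1193/79, 33/79) → W = -3348/79

The optimum lies where 5u - 2v = 134 and -10u + 12v = -146.
Solving simultaneously gives u = 329/10, v = 61/4.

u = 329/10, v = 61/4, maximum W = 161/20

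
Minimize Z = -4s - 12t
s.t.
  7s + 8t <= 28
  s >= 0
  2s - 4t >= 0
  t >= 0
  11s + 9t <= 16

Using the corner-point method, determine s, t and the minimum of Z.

The binding constraints are 2s - 4t = 0 and 11s + 9t = 16.
Solving simultaneously gives s = 32/31, t = 16/31.

s = 32/31, t = 16/31, minimum Z = -320/31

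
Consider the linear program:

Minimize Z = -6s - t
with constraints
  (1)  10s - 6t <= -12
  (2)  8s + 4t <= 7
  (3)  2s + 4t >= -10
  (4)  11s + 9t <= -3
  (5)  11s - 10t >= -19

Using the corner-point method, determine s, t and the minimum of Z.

s = -21/26, t = 17/26, minimum Z = 109/26

At the optimal vertex, 10s - 6t = -12 and 11s + 9t = -3.
Solving simultaneously gives s = -21/26, t = 17/26.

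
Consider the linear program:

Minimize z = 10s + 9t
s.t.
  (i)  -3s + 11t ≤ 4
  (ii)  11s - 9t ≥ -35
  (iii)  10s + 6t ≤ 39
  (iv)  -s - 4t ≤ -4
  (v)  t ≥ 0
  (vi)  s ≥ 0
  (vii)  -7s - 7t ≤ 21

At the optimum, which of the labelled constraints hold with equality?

(i) and (iv)

Feasible corners and z = 10s + 9t:
  (405/128, 157/128) → z = 5463/128
  (28/23, 16/23) → z = 424/23
  (66/17, 1/34) → z = 1329/34

The minimum is at (28/23, 16/23). Substituting into each constraint, equality holds for (i) and (iv); the remaining constraints have slack.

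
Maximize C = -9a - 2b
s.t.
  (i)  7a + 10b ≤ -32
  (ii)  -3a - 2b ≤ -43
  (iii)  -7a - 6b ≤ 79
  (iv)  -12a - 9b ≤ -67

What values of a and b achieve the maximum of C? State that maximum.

a = 247/8, b = -397/16, maximum C = -913/4

Feasible corners and C = -9a - 2b:
  (247/8, -397/16) → C = -913/4
  (253/3, -105) → C = -549
  (371/3, -1417/9) → C = -7183/9
The feasible region is unbounded (it extends along (10, -7), (6, -7)), but C strictly decreases along every unbounded feasible direction, so there is no improving ray and the maximum is attained at a vertex.

The optimum lies where 7a + 10b = -32 and -3a - 2b = -43.
Solving simultaneously gives a = 247/8, b = -397/16.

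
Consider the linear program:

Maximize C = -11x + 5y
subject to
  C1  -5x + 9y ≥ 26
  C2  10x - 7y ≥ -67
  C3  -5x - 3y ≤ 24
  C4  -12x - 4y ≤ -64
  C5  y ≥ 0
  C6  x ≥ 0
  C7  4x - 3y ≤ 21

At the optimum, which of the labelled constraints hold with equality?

C2 and C4

Extreme points and C = -11x + 5y:
  (59/16, 79/16) → C = -127/8
  (89/7, 209/21) → C = -1892/21
  (45/31, 361/31) → C = 1310/31
The feasible region is unbounded (it extends along (3, 4), (7, 10)), but C strictly decreases along every unbounded feasible direction, so there is no improving ray and the maximum is attained at a vertex.

The maximum is at (45/31, 361/31). Substituting into each constraint, equality holds for C2 and C4; the remaining constraints have slack.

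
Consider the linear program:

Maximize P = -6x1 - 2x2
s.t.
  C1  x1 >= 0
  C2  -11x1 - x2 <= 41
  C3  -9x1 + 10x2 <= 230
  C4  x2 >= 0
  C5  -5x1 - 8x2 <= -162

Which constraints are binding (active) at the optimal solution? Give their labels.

C1 and C5

Vertices and P = -6x1 - 2x2:
  (0, 23) → P = -46
  (0, 81/4) → P = -81/2
  (162/5, 0) → P = -972/5
The feasible region is unbounded (it extends along (1, 0), (10, 9)), but P strictly decreases along every unbounded feasible direction, so there is no improving ray and the maximum is attained at a vertex.

The maximum is at (0, 81/4). Substituting into each constraint, equality holds for C1 and C5; the remaining constraints have slack.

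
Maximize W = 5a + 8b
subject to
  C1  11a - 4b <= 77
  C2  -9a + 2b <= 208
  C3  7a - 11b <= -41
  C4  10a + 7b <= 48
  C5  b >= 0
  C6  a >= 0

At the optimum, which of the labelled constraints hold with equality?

Vertices and W = 5a + 8b:
  (241/159, 746/159) → W = 2391/53
  (0, 41/11) → W = 328/11
  (0, 48/7) → W = 384/7

The maximum is at (0, 48/7). Substituting into each constraint, equality holds for C4 and C6; the remaining constraints have slack.

C4 and C6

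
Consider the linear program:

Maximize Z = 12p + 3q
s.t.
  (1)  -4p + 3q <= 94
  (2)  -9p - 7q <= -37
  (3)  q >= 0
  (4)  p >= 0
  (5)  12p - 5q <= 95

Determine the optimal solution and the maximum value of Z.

p = 755/16, q = 377/4, maximum Z = 849

Vertices and Z = 12p + 3q:
  (0, 94/3) → Z = 94
  (755/16, 377/4) → Z = 849
  (37/9, 0) → Z = 148/3
  (0, 37/7) → Z = 111/7
  (95/12, 0) → Z = 95

The optimum lies where -4p + 3q = 94 and 12p - 5q = 95.
Solving simultaneously gives p = 755/16, q = 377/4.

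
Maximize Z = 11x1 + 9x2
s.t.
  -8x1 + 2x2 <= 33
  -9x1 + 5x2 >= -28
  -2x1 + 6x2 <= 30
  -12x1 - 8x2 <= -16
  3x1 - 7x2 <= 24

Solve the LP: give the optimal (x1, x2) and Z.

Vertices and Z = 11x1 + 9x2:
  (159/22, 163/22) → Z = 1608/11
  (76/33, -16/11) → Z = 404/33
  (-18/11, 49/11) → Z = 243/11

The binding constraints are -9x1 + 5x2 = -28 and -2x1 + 6x2 = 30.
Solving simultaneously gives x1 = 159/22, x2 = 163/22.

x1 = 159/22, x2 = 163/22, maximum Z = 1608/11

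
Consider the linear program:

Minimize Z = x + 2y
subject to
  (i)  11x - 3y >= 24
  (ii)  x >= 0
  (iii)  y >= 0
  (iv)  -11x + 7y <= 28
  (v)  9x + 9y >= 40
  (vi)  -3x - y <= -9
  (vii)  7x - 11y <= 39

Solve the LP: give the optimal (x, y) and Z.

x = 40/9, y = 0, minimum Z = 40/9

Vertices and Z = x + 2y:
  (63/11, 13) → Z = 349/11
  (8/3, 16/9) → Z = 56/9
  (40/9, 0) → Z = 40/9
  (39/7, 0) → Z = 39/7
The feasible region is unbounded (it extends along (11, 7), (7, 11)), but Z strictly increases along every unbounded feasible direction, so there is no improving ray and the minimum is attained at a vertex.

The binding constraints are y = 0 and 9x + 9y = 40.
Solving simultaneously gives x = 40/9, y = 0.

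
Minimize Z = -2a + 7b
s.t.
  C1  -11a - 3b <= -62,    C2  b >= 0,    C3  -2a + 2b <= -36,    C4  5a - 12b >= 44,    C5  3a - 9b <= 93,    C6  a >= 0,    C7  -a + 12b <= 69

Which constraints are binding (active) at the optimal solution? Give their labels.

C2 and C5

Corner points and Z = -2a + 7b:
  (18, 0) → Z = -36
  (31, 0) → Z = -62
  (172/7, 46/7) → Z = -22/7
  (113/4, 389/48) → Z = 11/48
  (193/3, 100/9) → Z = -458/9

The minimum is at (31, 0). Substituting into each constraint, equality holds for C2 and C5; the remaining constraints have slack.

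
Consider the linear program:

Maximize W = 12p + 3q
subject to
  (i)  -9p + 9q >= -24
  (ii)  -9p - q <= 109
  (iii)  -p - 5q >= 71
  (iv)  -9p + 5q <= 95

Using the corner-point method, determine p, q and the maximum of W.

At the optimal vertex, -9p + 9q = -24 and -p - 5q = 71.
Solving simultaneously gives p = -173/18, q = -221/18.

p = -173/18, q = -221/18, maximum W = -913/6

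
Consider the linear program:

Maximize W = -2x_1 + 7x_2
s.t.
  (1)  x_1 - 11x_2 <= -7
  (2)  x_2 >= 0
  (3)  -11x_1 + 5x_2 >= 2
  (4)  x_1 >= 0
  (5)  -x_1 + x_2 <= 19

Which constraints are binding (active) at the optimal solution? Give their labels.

(3) and (5)

Feasible corners and W = -2x_1 + 7x_2:
  (13/116, 75/116) → W = 499/116
  (0, 7/11) → W = 49/11
  (31/2, 69/2) → W = 421/2
  (0, 19) → W = 133

The maximum is at (31/2, 69/2). Substituting into each constraint, equality holds for (3) and (5); the remaining constraints have slack.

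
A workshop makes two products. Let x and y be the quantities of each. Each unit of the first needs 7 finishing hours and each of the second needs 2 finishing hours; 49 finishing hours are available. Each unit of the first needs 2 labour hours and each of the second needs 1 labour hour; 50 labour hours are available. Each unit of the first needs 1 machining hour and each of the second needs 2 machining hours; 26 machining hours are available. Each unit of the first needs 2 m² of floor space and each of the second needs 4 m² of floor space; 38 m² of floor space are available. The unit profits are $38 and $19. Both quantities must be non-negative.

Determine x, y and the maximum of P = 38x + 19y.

Corner points and P = 38x + 19y:
  (0, 0) → P = 0
  (0, 19/2) → P = 361/2
  (7, 0) → P = 266
  (5, 7) → P = 323

The optimum lies where 7x + 2y = 49 and 2x + 4y = 38.
Solving simultaneously gives x = 5, y = 7.

x = 5, y = 7, maximum P = 323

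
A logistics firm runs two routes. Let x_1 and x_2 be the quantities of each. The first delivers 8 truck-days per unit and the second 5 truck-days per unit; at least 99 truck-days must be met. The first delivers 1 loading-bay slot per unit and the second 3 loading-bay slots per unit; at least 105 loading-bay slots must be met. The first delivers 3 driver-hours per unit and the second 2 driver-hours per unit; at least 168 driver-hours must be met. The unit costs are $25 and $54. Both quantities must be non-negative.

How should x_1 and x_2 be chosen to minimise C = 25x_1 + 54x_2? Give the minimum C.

Extreme points and C = 25x_1 + 54x_2:
  (0, 84) → C = 4536
  (105, 0) → C = 2625
  (42, 21) → C = 2184
The feasible region is unbounded (it extends along (0, 1), (1, 0)), but C strictly increases along every unbounded feasible direction, so there is no improving ray and the minimum is attained at a vertex.

The optimum lies where x_1 + 3x_2 = 105 and 3x_1 + 2x_2 = 168.
Solving simultaneously gives x_1 = 42, x_2 = 21.

x_1 = 42, x_2 = 21, minimum C = 2184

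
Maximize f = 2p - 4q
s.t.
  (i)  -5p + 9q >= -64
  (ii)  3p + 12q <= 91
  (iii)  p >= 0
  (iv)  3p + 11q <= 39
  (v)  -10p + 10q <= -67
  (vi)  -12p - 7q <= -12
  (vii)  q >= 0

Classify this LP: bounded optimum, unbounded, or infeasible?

Extreme points and f = 2p - 4q:
  (1055/82, 3/82) → f = 1049/41
  (64/5, 0) → f = 128/5
  (161/20, 27/20) → f = 107/10
  (67/10, 0) → f = 67/5
The feasible region has finitely many vertices and no improving ray; the maximum is 128/5 at (64/5, 0).

bounded optimum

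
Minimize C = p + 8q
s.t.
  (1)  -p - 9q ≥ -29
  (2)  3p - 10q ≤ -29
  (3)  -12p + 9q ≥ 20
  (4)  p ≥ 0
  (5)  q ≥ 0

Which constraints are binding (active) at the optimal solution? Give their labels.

Corner points and C = p + 8q:
  (9/13, 368/117) → C = 3025/117
  (0, 29/9) → C = 232/9
  (61/93, 96/31) → C = 2365/93
  (0, 29/10) → C = 116/5

The minimum is at (0, 29/10). Substituting into each constraint, equality holds for (2) and (4); the remaining constraints have slack.

(2) and (4)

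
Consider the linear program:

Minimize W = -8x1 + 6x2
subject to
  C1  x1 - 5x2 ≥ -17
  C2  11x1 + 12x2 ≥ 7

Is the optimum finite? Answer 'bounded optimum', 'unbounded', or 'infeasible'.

unbounded

From the feasible point (-169/67, 194/67), moving in the direction (5, 1) keeps every constraint satisfied while W decreases without bound.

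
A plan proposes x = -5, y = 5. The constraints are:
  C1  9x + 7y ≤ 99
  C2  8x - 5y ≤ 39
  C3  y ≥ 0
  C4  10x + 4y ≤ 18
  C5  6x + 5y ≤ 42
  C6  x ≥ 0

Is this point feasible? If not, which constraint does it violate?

Constraint C6: x = -5, which is not ≥ 0. All other constraints are satisfied.

not feasible — violates C6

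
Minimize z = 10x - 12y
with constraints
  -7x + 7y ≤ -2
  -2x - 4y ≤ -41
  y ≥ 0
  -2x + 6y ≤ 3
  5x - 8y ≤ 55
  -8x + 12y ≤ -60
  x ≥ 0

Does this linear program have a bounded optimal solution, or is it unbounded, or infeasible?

bounded optimum

Vertices and z = 10x - 12y:
  (137/9, 95/36) → z = 1085/9
  (183/14, 26/7) → z = 603/7
  (177/7, 125/14) → z = 1020/7
  (33/2, 6) → z = 93
The feasible region has finitely many vertices and no improving ray; the minimum is 603/7 at (183/14, 26/7).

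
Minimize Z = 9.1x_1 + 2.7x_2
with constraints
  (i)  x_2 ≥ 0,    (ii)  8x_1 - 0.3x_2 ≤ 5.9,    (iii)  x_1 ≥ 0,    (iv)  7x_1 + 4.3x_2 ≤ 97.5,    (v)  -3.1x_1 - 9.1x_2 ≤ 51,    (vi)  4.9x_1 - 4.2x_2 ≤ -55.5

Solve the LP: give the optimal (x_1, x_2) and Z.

x_1 = 0, x_2 = 185/14, minimum Z = 999/28

Feasible corners and Z = 9.1x_1 + 2.7x_2:
  (2731/1825, 7387/365) → Z = 622883/9125
  (1381/1071, 47291/3213) → Z = 55129/1071
  (0, 975/43) → Z = 5265/86
  (0, 185/14) → Z = 999/28

The optimum lies where x_1 = 0 and 4.9x_1 - 4.2x_2 = -55.5.
Solving simultaneously gives x_1 = 0, x_2 = 185/14.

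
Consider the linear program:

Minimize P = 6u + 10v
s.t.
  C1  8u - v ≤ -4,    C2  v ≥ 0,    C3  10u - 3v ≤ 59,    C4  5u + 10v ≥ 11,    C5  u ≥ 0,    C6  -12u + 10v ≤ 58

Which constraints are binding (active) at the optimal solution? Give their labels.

C1 and C5

Extreme points and P = 6u + 10v:
  (0, 4) → P = 40
  (9/34, 104/17) → P = 1067/17
  (0, 29/5) → P = 58

The minimum is at (0, 4). Substituting into each constraint, equality holds for C1 and C5; the remaining constraints have slack.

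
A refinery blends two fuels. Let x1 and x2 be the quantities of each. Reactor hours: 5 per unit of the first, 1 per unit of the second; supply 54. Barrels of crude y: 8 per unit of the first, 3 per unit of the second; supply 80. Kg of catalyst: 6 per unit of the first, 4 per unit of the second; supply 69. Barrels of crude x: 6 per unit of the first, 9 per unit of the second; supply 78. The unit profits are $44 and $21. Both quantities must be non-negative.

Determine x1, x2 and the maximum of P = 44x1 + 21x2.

Extreme points and P = 44x1 + 21x2:
  (0, 0) → P = 0
  (0, 26/3) → P = 182
  (10, 0) → P = 440
  (9, 8/3) → P = 452

x1 = 9, x2 = 8/3, maximum P = 452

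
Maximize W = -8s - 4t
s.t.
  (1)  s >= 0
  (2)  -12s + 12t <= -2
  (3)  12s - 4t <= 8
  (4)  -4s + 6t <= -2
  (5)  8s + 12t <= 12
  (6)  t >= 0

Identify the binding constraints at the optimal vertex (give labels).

Vertices and W = -8s - 4t:
  (5/7, 1/7) → W = -44/7
  (2/3, 0) → W = -16/3
  (1/2, 0) → W = -4

The maximum is at (1/2, 0). Substituting into each constraint, equality holds for (4) and (6); the remaining constraints have slack.

(4) and (6)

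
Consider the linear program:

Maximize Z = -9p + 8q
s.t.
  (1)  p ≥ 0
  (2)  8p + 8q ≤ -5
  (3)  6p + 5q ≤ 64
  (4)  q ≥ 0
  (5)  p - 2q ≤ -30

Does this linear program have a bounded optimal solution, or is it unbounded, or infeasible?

The boundaries 8p + 8q = -5 and p - 2q = -30 meet at (-125/12, 235/24), but that point violates p ≥ 0. Every candidate vertex is excluded by some other constraint, so the feasible region is empty.

infeasible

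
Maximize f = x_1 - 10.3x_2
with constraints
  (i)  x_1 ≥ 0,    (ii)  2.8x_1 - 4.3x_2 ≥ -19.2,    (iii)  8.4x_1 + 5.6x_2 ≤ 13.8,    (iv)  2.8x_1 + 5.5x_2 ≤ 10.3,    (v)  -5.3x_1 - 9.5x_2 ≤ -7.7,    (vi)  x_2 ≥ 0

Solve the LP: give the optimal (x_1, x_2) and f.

x_1 = 23/14, x_2 = 0, maximum f = 23/14

Feasible corners and f = x_1 - 10.3x_2:
  (0, 103/55) → f = -10609/550
  (0, 77/95) → f = -7931/950
  (911/1526, 171/109) → f = -59368/3815
  (23/14, 0) → f = 23/14
  (77/53, 0) → f = 77/53

At the optimal vertex, 8.4x_1 + 5.6x_2 = 13.8 and x_2 = 0.
Solving simultaneously gives x_1 = 23/14, x_2 = 0.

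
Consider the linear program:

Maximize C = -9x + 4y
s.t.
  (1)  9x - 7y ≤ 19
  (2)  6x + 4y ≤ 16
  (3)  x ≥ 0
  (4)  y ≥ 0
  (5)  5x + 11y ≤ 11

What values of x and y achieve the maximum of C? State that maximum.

At the optimal vertex, x = 0 and 5x + 11y = 11.
Solving simultaneously gives x = 0, y = 1.

x = 0, y = 1, maximum C = 4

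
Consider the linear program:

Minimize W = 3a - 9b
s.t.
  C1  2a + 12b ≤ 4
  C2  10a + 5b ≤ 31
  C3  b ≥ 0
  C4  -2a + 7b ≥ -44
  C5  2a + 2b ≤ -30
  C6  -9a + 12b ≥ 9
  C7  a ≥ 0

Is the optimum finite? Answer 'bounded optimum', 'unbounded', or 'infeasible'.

infeasible

The boundaries 2a + 12b = 4 and 2a + 2b = -30 meet at (-92/5, 17/5), but that point violates a ≥ 0. Every candidate vertex is excluded by some other constraint, so the feasible region is empty.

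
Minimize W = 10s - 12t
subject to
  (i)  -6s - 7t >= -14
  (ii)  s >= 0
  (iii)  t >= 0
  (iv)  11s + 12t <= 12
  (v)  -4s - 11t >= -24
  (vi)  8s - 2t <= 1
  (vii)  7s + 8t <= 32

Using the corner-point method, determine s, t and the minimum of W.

Vertices and W = 10s - 12t:
  (0, 0) → W = 0
  (0, 1) → W = -12
  (1/8, 0) → W = 5/4
  (18/59, 85/118) → W = -330/59

At the optimal vertex, s = 0 and 11s + 12t = 12.
Solving simultaneously gives s = 0, t = 1.

s = 0, t = 1, minimum W = -12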